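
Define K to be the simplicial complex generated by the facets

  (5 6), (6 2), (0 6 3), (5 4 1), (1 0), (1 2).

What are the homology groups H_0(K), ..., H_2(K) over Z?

Order the vertices as 0 < 1 < 2 < 3 < 4 < 5 < 6. Listing each simplex with vertices in this order, K has dimension 2 with simplices:

  0-simplices (7): [0], [1], [2], [3], [4], [5], [6]
  1-simplices (10): [0,1], [0,3], [0,6], [1,2], [1,4], [1,5], [2,6], [3,6], [4,5], [5,6]
  2-simplices (2): [0,3,6], [1,4,5]

Hence C_0 ≅ Z^7, C_1 ≅ Z^10, C_2 ≅ Z^2.

Boundary ∂_1: C_1 → C_0 maps an edge to its endpoints' difference, ∂[p,q] = q − p. For instance
  ∂[1,4] = [4] − [1].
The resulting 7×10 matrix has rank 6, and its Smith normal form has invariant factors (1,1,1,1,1,1).

The boundary map ∂_2: C_2 → C_1 acts by ∂[p,q,r] = [q,r] − [p,r] + [p,q]. For instance
  ∂[0,3,6] = [3,6] − [0,6] + [0,3],
  ∂[1,4,5] = [4,5] − [1,5] + [1,4].
The resulting 10×2 matrix has rank 2, and its Smith normal form has invariant factors (1,1).

Computing H_k = (kernel of ∂_k) / (image of ∂_{k+1}):

  H_0: rank C_0 − rank ∂_1 = 7 − 6 = 1, and the invariant factors of ∂_1 are all 1, so H_0 = Z.
  H_1: rank ker ∂_1 − rank ∂_2 = (10 − 6) − 2 = 2, and the invariant factors of ∂_2 are all 1, so H_1 = Z^2.
  H_2: rank ker ∂_2 − rank ∂_3 = (2 − 2) − 0 = 0, and there is no ∂_3, so H_2 = 0.

H_0 = Z,  H_1 = Z^2,  H_2 = 0.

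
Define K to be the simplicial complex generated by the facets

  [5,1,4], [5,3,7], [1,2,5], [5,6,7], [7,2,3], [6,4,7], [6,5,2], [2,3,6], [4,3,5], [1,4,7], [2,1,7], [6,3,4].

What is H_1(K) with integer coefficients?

H_1 = Z_2.

Fix the vertex order 1 < 2 < 3 < 4 < 5 < 6 < 7 and write every simplex with vertices in increasing order. Then dim K = 2 and the simplices of K are:

  0-simplices (7): [1], [2], [3], [4], [5], [6], [7]
  1-simplices (18): [1,2], [1,4], [1,5], [1,7], [2,3], [2,5], [2,6], [2,7], [3,4], [3,5], [3,6], [3,7], [4,5], [4,6], [4,7], [5,6], [5,7], [6,7]
  2-simplices (12): [1,2,5], [1,2,7], [1,4,5], [1,4,7], [2,3,6], [2,3,7], [2,5,6], [3,4,5], [3,4,6], [3,5,7], [4,6,7], [5,6,7]

so the chain groups are C_0 ≅ Z^7, C_1 ≅ Z^18, C_2 ≅ Z^12.

Boundary ∂_1: C_1 → C_0 maps an edge to its endpoints' difference, ∂[p,q] = q − p. For instance
  ∂[1,7] = [7] − [1].
This gives a 7×18 integer matrix of rank 6; reducing to Smith normal form yields diagonal entries (1,1,1,1,1,1).

Boundary ∂_2: C_2 → C_1 sends each 2-simplex [p,q,r] to [q,r] − [p,r] + [p,q]. For instance
  ∂[2,5,6] = [5,6] − [2,6] + [2,5],
  ∂[2,3,7] = [3,7] − [2,7] + [2,3].
The 18×12 boundary matrix has rank 12 and Smith normal form diag(1,1,1,1,1,1,1,1,1,1,1,2).

Now H_k = ker ∂_k / im ∂_{k+1}, so:

  H_1: rank ker ∂_1 − rank ∂_2 = (18 − 6) − 12 = 0, and ∂_2 has invariant factor 2 > 1, so H_1 = Z_2.

(K is a triangulation of the real projective plane RP^2.)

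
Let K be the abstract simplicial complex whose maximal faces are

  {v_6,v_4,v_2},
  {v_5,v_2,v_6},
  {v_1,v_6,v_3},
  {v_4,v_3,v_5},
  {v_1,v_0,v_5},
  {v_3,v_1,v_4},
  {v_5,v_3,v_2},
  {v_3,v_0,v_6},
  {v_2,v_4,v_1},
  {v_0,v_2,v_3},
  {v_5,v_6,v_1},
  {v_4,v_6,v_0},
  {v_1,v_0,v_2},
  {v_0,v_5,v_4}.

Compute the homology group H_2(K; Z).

Take the total order v_0 < v_1 < v_2 < v_3 < v_4 < v_5 < v_6 on the vertex set. Then K (dimension 2) consists of the simplices:

  0-simplices (7): [v_0], [v_1], [v_2], [v_3], [v_4], [v_5], [v_6]
  1-simplices (21): (21 of them)
  2-simplices (14): (14 of them)

giving chain groups C_0 ≅ Z^7, C_1 ≅ Z^21, C_2 ≅ Z^14.

Boundary ∂_1: C_1 → C_0 sends each edge [p,q] (with p < q) to q − p.
The 7×21 boundary matrix has rank 6 and Smith normal form diag(1,1,1,1,1,1).

The boundary map ∂_2: C_2 → C_1 acts by ∂[p,q,r] = [q,r] − [p,r] + [p,q]. For instance
  ∂[v_0,v_4,v_5] = [v_4,v_5] − [v_0,v_5] + [v_0,v_4],
  ∂[v_1,v_5,v_6] = [v_5,v_6] − [v_1,v_6] + [v_1,v_5].
The 21×14 boundary matrix has rank 13 and Smith normal form diag(1,1,1,1,1,1,1,1,1,1,1,1,1).

From H_k ≅ ker(∂_k) / im(∂_{k+1}) we obtain:

  H_2: rank ker ∂_2 − rank ∂_3 = (14 − 13) − 0 = 1, and there is no ∂_3, so H_2 = Z.

H_2 ≅ Z.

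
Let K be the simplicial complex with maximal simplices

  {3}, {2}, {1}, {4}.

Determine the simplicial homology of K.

H_0 = Z^4.

Fix the vertex order 1 < 2 < 3 < 4 and write every simplex with vertices in increasing order. Then dim K = 0 and the simplices of K are:

  0-simplices (4): [1], [2], [3], [4]

so the chain groups are C_0 ≅ Z^4.

Reading off H_k = ker ∂_k / im ∂_{k+1}:

  H_0: rank C_0 − rank ∂_1 = 4 − 0 = 4, and there is no ∂_1, so H_0 = Z^4.

(K is a triangulation of a set of 4 points.)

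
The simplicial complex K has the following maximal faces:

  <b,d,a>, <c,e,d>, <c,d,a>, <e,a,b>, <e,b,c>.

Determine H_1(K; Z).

H_1 ≅ Z.

Take the total order a < b < c < d < e on the vertex set. Then K (dimension 2) consists of the simplices:

  0-simplices (5): a, b, c, d, e
  1-simplices (10): ab, ac, ad, ae, bc, bd, be, cd, ce, de
  2-simplices (5): abd, abe, acd, bce, cde

giving chain groups C_0 ≅ Z^5, C_1 ≅ Z^10, C_2 ≅ Z^5.

∂_1: C_1 → C_0 maps an edge to its endpoints' difference, ∂[p,q] = q − p. For instance
  ∂bd = d − b.
The 5×10 boundary matrix has rank 4 and Smith normal form diag(1,1,1,1).

Boundary ∂_2: C_2 → C_1 maps a triangle to the signed sum of its edges. For instance
  ∂abe = be − ae + ab,
  ∂cde = de − ce + cd.
This gives a 10×5 integer matrix of rank 5; reducing to Smith normal form yields diagonal entries (1,1,1,1,1).

From H_k ≅ ker(∂_k) / im(∂_{k+1}) we obtain:

  H_1: rank ker ∂_1 − rank ∂_2 = (10 − 4) − 5 = 1, and the invariant factors of ∂_2 are all 1, so H_1 = Z.

(K is a triangulation of the Möbius band.)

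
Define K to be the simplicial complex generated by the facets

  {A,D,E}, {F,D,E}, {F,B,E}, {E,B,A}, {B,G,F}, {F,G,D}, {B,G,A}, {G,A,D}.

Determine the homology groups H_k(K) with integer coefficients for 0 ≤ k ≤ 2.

K has 6 vertices, 12 edges, 8 triangles.
rank ∂_0 = 0, rank ∂_1 = 5 ⇒ b_0 = 6 − 0 − 5 = 1; all invariant factors of ∂_1 are 1 so no torsion. So H_0 ≅ Z.
rank ∂_1 = 5, rank ∂_2 = 7 ⇒ b_1 = 12 − 5 − 7 = 0; all invariant factors of ∂_2 are 1 so no torsion. So H_1 ≅ 0.
rank ∂_2 = 7, rank ∂_3 = 0 ⇒ b_2 = 8 − 7 − 0 = 1. So H_2 ≅ Z.

H_0 = Z,  H_1 = 0,  H_2 = Z.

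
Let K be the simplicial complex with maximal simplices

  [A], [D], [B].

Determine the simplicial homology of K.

H_0 = Z^3.

Order the vertices as A < B < D. Listing each simplex with vertices in this order, K has dimension 0 with simplices:

  0-simplices (3): A, B, D

giving chain groups C_0 ≅ Z^3.

From H_k ≅ ker(∂_k) / im(∂_{k+1}) we obtain:

  H_0: rank C_0 − rank ∂_1 = 3 − 0 = 3, and there is no ∂_1, so H_0 ≅ Z^3.

(K is a triangulation of a set of 3 points.)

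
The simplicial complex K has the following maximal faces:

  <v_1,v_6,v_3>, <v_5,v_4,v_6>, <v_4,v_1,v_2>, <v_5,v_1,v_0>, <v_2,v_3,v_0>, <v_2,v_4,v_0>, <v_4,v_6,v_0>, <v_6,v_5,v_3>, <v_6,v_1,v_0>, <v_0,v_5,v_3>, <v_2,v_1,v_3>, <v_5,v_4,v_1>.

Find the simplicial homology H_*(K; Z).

H_0 ≅ Z,  H_1 ≅ Z/2,  H_2 = 0.

K has 7 vertices, 18 edges, 12 triangles.
rank ∂_0 = 0, rank ∂_1 = 6 ⇒ b_0 = 7 − 0 − 6 = 1; all invariant factors of ∂_1 are 1 so no torsion. So H_0 = Z.
rank ∂_1 = 6, rank ∂_2 = 12 ⇒ b_1 = 18 − 6 − 12 = 0; ∂_2 has invariant factor(s) [2] giving torsion. So H_1 = Z/2.
rank ∂_2 = 12, rank ∂_3 = 0 ⇒ b_2 = 12 − 12 − 0 = 0. So H_2 = 0.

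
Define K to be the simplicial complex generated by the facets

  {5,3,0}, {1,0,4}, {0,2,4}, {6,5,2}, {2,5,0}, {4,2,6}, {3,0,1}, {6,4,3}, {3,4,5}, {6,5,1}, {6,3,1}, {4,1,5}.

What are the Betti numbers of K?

b_0 = 1, b_1 = 0, b_2 = 0.

Take the total order 0 < 1 < 2 < 3 < 4 < 5 < 6 on the vertex set. Then K (dimension 2) consists of the simplices:

  0-simplices (7): [0], [1], [2], [3], [4], [5], [6]
  1-simplices (18): [0,1], [0,2], [0,3], [0,4], [0,5], [1,3], [1,4], [1,5], [1,6], [2,4], [2,5], [2,6], [3,4], [3,5], [3,6], [4,5], [4,6], [5,6]
  2-simplices (12): [0,1,3], [0,1,4], [0,2,4], [0,2,5], [0,3,5], [1,3,6], [1,4,5], [1,5,6], [2,4,6], [2,5,6], [3,4,5], [3,4,6]

Hence C_0 ≅ Z^7, C_1 ≅ Z^18, C_2 ≅ Z^12.

The boundary map ∂_1: C_1 → C_0 is given by ∂[p,q] = [q] − [p].
The resulting 7×18 matrix has rank 6, and its Smith normal form has invariant factors (1,1,1,1,1,1).

∂_2: C_2 → C_1 sends each 2-simplex [p,q,r] to [q,r] − [p,r] + [p,q]. For instance
  ∂[1,4,5] = [4,5] − [1,5] + [1,4],
  ∂[0,1,3] = [1,3] − [0,3] + [0,1].
As a 18×12 matrix over Z this has rank 12, with invariant factors (1,1,1,1,1,1,1,1,1,1,1,2).

From H_k ≅ ker(∂_k) / im(∂_{k+1}) we obtain:

  H_0: rank C_0 − rank ∂_1 = 7 − 6 = 1, and the invariant factors of ∂_1 are all 1, so H_0 ≅ Z.
  H_1: rank ker ∂_1 − rank ∂_2 = (18 − 6) − 12 = 0, and ∂_2 has invariant factor 2 > 1, so H_1 ≅ Z/2Z.
  H_2: rank ker ∂_2 − rank ∂_3 = (12 − 12) − 0 = 0, and there is no ∂_3, so H_2 ≅ 0.

As a check, the Euler characteristic is 7 − 18 + 12 = 1, which agrees with 1 − 0 + 0 = 1.
(K is a triangulation of the real projective plane RP^2.)

Hence the Betti numbers are b_0 = 1, b_1 = 0, b_2 = 0.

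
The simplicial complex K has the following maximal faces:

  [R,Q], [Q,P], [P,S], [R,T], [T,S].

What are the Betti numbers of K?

Fix the vertex order P < Q < R < S < T and write every simplex with vertices in increasing order. Then dim K = 1 and the simplices of K are:

  0-simplices (5): P, Q, R, S, T
  1-simplices (5): PQ, PS, QR, RT, ST

giving chain groups C_0 ≅ Z^5, C_1 ≅ Z^5.

Boundary ∂_1: C_1 → C_0 maps an edge to its endpoints' difference, ∂[p,q] = q − p. For instance
  ∂PQ = Q − P.
The resulting 5×5 matrix has rank 4, and its Smith normal form has invariant factors (1,1,1,1).

Now H_k = ker ∂_k / im ∂_{k+1}, so:

  H_0: rank C_0 − rank ∂_1 = 5 − 4 = 1, and the invariant factors of ∂_1 are all 1, so H_0 ≅ Z.
  H_1: rank ker ∂_1 − rank ∂_2 = (5 − 4) − 0 = 1, and there is no ∂_2, so H_1 ≅ Z.

Hence the Betti numbers are b_0 = 1, b_1 = 1.

b_0 = 1, b_1 = 1.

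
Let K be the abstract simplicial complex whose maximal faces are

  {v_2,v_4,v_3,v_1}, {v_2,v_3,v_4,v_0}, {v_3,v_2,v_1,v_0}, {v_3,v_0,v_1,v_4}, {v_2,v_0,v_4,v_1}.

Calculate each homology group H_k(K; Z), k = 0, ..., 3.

H_0 ≅ Z,  H_1 = 0,  H_2 = 0,  H_3 ≅ Z.

Order the vertices as v_0 < v_1 < v_2 < v_3 < v_4. Listing each simplex with vertices in this order, K has dimension 3 with simplices:

  0-simplices (5): [v_0], [v_1], [v_2], [v_3], [v_4]
  1-simplices (10): [v_0,v_1], [v_0,v_2], [v_0,v_3], [v_0,v_4], [v_1,v_2], [v_1,v_3], [v_1,v_4], [v_2,v_3], [v_2,v_4], [v_3,v_4]
  2-simplices (10): [v_0,v_1,v_2], [v_0,v_1,v_3], [v_0,v_1,v_4], [v_0,v_2,v_3], [v_0,v_2,v_4], [v_0,v_3,v_4], [v_1,v_2,v_3], [v_1,v_2,v_4], [v_1,v_3,v_4], [v_2,v_3,v_4]
  3-simplices (5): [v_0,v_1,v_2,v_3], [v_0,v_1,v_2,v_4], [v_0,v_1,v_3,v_4], [v_0,v_2,v_3,v_4], [v_1,v_2,v_3,v_4]

Hence C_0 ≅ Z^5, C_1 ≅ Z^10, C_2 ≅ Z^10, C_3 ≅ Z^5.

The boundary map ∂_1: C_1 → C_0 is given by ∂[p,q] = [q] − [p].
The 5×10 boundary matrix has rank 4 and Smith normal form diag(1,1,1,1).

The boundary map ∂_2: C_2 → C_1 sends each 2-simplex [p,q,r] to [q,r] − [p,r] + [p,q]. For instance
  ∂[v_1,v_2,v_4] = [v_2,v_4] − [v_1,v_4] + [v_1,v_2],
  ∂[v_0,v_1,v_2] = [v_1,v_2] − [v_0,v_2] + [v_0,v_1].
The 10×10 boundary matrix has rank 6 and Smith normal form diag(1,1,1,1,1,1).

Boundary ∂_3: C_3 → C_2 sends each 3-simplex σ to the alternating sum Σ_i (−1)^i (σ with its i-th vertex removed). For instance
  ∂[v_0,v_1,v_3,v_4] = [v_1,v_3,v_4] − [v_0,v_3,v_4] + [v_0,v_1,v_4] − [v_0,v_1,v_3],
  ∂[v_0,v_1,v_2,v_4] = [v_1,v_2,v_4] − [v_0,v_2,v_4] + [v_0,v_1,v_4] − [v_0,v_1,v_2].
The 10×5 boundary matrix has rank 4 and Smith normal form diag(1,1,1,1).

Computing H_k = (kernel of ∂_k) / (image of ∂_{k+1}):

  H_0: rank C_0 − rank ∂_1 = 5 − 4 = 1, and the invariant factors of ∂_1 are all 1, so H_0 ≅ Z.
  H_1: rank ker ∂_1 − rank ∂_2 = (10 − 4) − 6 = 0, and the invariant factors of ∂_2 are all 1, so H_1 ≅ 0.
  H_2: rank ker ∂_2 − rank ∂_3 = (10 − 6) − 4 = 0, and the invariant factors of ∂_3 are all 1, so H_2 ≅ 0.
  H_3: rank ker ∂_3 − rank ∂_4 = (5 − 4) − 0 = 1, and there is no ∂_4, so H_3 ≅ Z.

As a check, the Euler characteristic is 5 − 10 + 10 − 5 = 0, which agrees with 1 − 0 + 0 − 1 = 0.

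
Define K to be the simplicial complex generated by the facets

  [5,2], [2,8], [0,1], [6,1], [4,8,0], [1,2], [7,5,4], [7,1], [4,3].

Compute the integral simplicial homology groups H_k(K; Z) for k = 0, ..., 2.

We work with the vertex ordering 0 < 1 < 2 < 3 < 4 < 5 < 6 < 7 < 8. The simplices of K, each written with vertices in increasing order, are:

  0-simplices (9): [0], [1], [2], [3], [4], [5], [6], [7], [8]
  1-simplices (13): [0,1], [0,4], [0,8], [1,2], [1,6], [1,7], [2,5], [2,8], [3,4], [4,5], [4,7], [4,8], [5,7]
  2-simplices (2): [0,4,8], [4,5,7]

giving chain groups C_0 ≅ Z^9, C_1 ≅ Z^13, C_2 ≅ Z^2.

∂_1: C_1 → C_0 is given by ∂[p,q] = [q] − [p]. For instance
  ∂[0,4] = [4] − [0].
As a 9×13 matrix over Z this has rank 8, with invariant factors (1,1,1,1,1,1,1,1).

Boundary ∂_2: C_2 → C_1 maps a triangle to the signed sum of its edges. For instance
  ∂[4,5,7] = [5,7] − [4,7] + [4,5],
  ∂[0,4,8] = [4,8] − [0,8] + [0,4].
The 13×2 boundary matrix has rank 2 and Smith normal form diag(1,1).

From H_k ≅ ker(∂_k) / im(∂_{k+1}) we obtain:

  H_0: rank C_0 − rank ∂_1 = 9 − 8 = 1, and the invariant factors of ∂_1 are all 1, so H_0 ≅ Z.
  H_1: rank ker ∂_1 − rank ∂_2 = (13 − 8) − 2 = 3, and the invariant factors of ∂_2 are all 1, so H_1 ≅ Z^3.
  H_2: rank ker ∂_2 − rank ∂_3 = (2 − 2) − 0 = 0, and there is no ∂_3, so H_2 ≅ 0.

H_0 ≅ Z,  H_1 ≅ Z^3,  H_2 = 0.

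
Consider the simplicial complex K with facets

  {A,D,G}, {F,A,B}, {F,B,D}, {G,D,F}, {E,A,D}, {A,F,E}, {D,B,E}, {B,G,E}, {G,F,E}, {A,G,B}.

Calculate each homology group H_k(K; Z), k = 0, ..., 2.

H_0 = Z,  H_1 = Z/2,  H_2 = 0.

We work with the vertex ordering A < B < D < E < F < G. The simplices of K, each written with vertices in increasing order, are:

  0-simplices (6): A, B, D, E, F, G
  1-simplices (15): AB, AD, AE, AF, AG, BD, BE, BF, BG, DE, DF, DG, EF, EG, FG
  2-simplices (10): ABF, ABG, ADE, ADG, AEF, BDE, BDF, BEG, DFG, EFG

Hence C_0 ≅ Z^6, C_1 ≅ Z^15, C_2 ≅ Z^10.

The boundary map ∂_1: C_1 → C_0 maps an edge to its endpoints' difference, ∂[p,q] = q − p.
The resulting 6×15 matrix has rank 5, and its Smith normal form has invariant factors (1,1,1,1,1).

The boundary map ∂_2: C_2 → C_1 sends each 2-simplex [p,q,r] to [q,r] − [p,r] + [p,q]. For instance
  ∂DFG = FG − DG + DF,
  ∂BDE = DE − BE + BD.
The 15×10 boundary matrix has rank 10 and Smith normal form diag(1,1,1,1,1,1,1,1,1,2).

Reading off H_k = ker ∂_k / im ∂_{k+1}:

  H_0: rank C_0 − rank ∂_1 = 6 − 5 = 1, and the invariant factors of ∂_1 are all 1, so H_0 ≅ Z.
  H_1: rank ker ∂_1 − rank ∂_2 = (15 − 5) − 10 = 0, and ∂_2 has invariant factor 2 > 1, so H_1 ≅ Z/2.
  H_2: rank ker ∂_2 − rank ∂_3 = (10 − 10) − 0 = 0, and there is no ∂_3, so H_2 ≅ 0.

As a check, the Euler characteristic is 6 − 15 + 10 = 1, which agrees with 1 − 0 + 0 = 1.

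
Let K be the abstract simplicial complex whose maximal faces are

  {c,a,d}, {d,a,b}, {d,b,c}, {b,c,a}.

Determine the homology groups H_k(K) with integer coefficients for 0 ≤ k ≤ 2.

H_0 ≅ Z,  H_1 = 0,  H_2 ≅ Z.

Take the total order a < b < c < d on the vertex set. Then K (dimension 2) consists of the simplices:

  0-simplices (4): a, b, c, d
  1-simplices (6): ab, ac, ad, bc, bd, cd
  2-simplices (4): abc, abd, acd, bcd

Hence C_0 ≅ Z^4, C_1 ≅ Z^6, C_2 ≅ Z^4.

The boundary map ∂_1: C_1 → C_0 sends each edge [p,q] (with p < q) to q − p. For instance
  ∂cd = d − c.
The resulting 4×6 matrix has rank 3, and its Smith normal form has invariant factors (1,1,1).

The boundary map ∂_2: C_2 → C_1 maps a triangle to the signed sum of its edges. For instance
  ∂abd = bd − ad + ab,
  ∂bcd = cd − bd + bc.
As a 6×4 matrix over Z this has rank 3, with invariant factors (1,1,1).

Now H_k = ker ∂_k / im ∂_{k+1}, so:

  H_0: rank C_0 − rank ∂_1 = 4 − 3 = 1, and the invariant factors of ∂_1 are all 1, so H_0 = Z.
  H_1: rank ker ∂_1 − rank ∂_2 = (6 − 3) − 3 = 0, and the invariant factors of ∂_2 are all 1, so H_1 = 0.
  H_2: rank ker ∂_2 − rank ∂_3 = (4 − 3) − 0 = 1, and there is no ∂_3, so H_2 = Z.

As a check, the Euler characteristic is 4 − 6 + 4 = 2, which agrees with 1 − 0 + 1 = 2.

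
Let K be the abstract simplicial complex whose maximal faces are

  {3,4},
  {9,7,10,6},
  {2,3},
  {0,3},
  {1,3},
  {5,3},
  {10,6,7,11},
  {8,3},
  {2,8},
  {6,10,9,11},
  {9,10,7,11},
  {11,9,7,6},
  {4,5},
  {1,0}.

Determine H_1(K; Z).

Fix the vertex order 0 < 1 < 2 < 3 < 4 < 5 < 6 < 7 < 8 < 9 < 10 < 11 and write every simplex with vertices in increasing order. Then dim K = 3 and the simplices of K are:

  0-simplices (12): [0], [1], [2], [3], [4], [5], [6], [7], [8], [9], [10], [11]
  1-simplices (19): [0,1], [0,3], [1,3], [2,3], [2,8], [3,4], [3,5], [3,8], [4,5], [6,7], [6,9], [6,10], [6,11], [7,9], [7,10], [7,11], [9,10], [9,11], [10,11]
  2-simplices (10): [6,7,9], [6,7,10], [6,7,11], [6,9,10], [6,9,11], [6,10,11], [7,9,10], [7,9,11], [7,10,11], [9,10,11]
  3-simplices (5): [6,7,9,10], [6,7,9,11], [6,7,10,11], [6,9,10,11], [7,9,10,11]

Hence C_0 ≅ Z^12, C_1 ≅ Z^19, C_2 ≅ Z^10, C_3 ≅ Z^5.

∂_1: C_1 → C_0 maps an edge to its endpoints' difference, ∂[p,q] = q − p.
The 12×19 boundary matrix has rank 10 and Smith normal form diag(1,1,1,1,1,1,1,1,1,1).

Boundary ∂_2: C_2 → C_1 acts by ∂[p,q,r] = [q,r] − [p,r] + [p,q]. For instance
  ∂[6,7,10] = [7,10] − [6,10] + [6,7],
  ∂[6,9,10] = [9,10] − [6,10] + [6,9].
This gives a 19×10 integer matrix of rank 6; reducing to Smith normal form yields diagonal entries (1,1,1,1,1,1).

Boundary ∂_3: C_3 → C_2 sends each 3-simplex σ to the alternating sum Σ_i (−1)^i (σ with its i-th vertex removed). For instance
  ∂[6,7,9,10] = [7,9,10] − [6,9,10] + [6,7,10] − [6,7,9],
  ∂[7,9,10,11] = [9,10,11] − [7,10,11] + [7,9,11] − [7,9,10].
The resulting 10×5 matrix has rank 4, and its Smith normal form has invariant factors (1,1,1,1).

Now H_k = ker ∂_k / im ∂_{k+1}, so:

  H_1: rank ker ∂_1 − rank ∂_2 = (19 − 10) − 6 = 3, and the invariant factors of ∂_2 are all 1, so H_1 = Z^3.

(K is a triangulation of the disjoint union of a wedge of 3 circles and the 3-sphere S^3.)

H_1 = Z^3.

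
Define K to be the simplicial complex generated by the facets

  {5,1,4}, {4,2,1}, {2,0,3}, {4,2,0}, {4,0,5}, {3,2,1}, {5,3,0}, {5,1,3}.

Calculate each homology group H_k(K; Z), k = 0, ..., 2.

Fix the vertex order 0 < 1 < 2 < 3 < 4 < 5 and write every simplex with vertices in increasing order. Then dim K = 2 and the simplices of K are:

  0-simplices (6): [0], [1], [2], [3], [4], [5]
  1-simplices (12): [0,2], [0,3], [0,4], [0,5], [1,2], [1,3], [1,4], [1,5], [2,3], [2,4], [3,5], [4,5]
  2-simplices (8): [0,2,3], [0,2,4], [0,3,5], [0,4,5], [1,2,3], [1,2,4], [1,3,5], [1,4,5]

so the chain groups are C_0 ≅ Z^6, C_1 ≅ Z^12, C_2 ≅ Z^8.

The boundary map ∂_1: C_1 → C_0 is given by ∂[p,q] = [q] − [p]. For instance
  ∂[1,4] = [4] − [1].
The 6×12 boundary matrix has rank 5 and Smith normal form diag(1,1,1,1,1).

∂_2: C_2 → C_1 maps a triangle to the signed sum of its edges. For instance
  ∂[0,4,5] = [4,5] − [0,5] + [0,4],
  ∂[1,3,5] = [3,5] − [1,5] + [1,3].
The resulting 12×8 matrix has rank 7, and its Smith normal form has invariant factors (1,1,1,1,1,1,1).

Now H_k = ker ∂_k / im ∂_{k+1}, so:

  H_0: rank C_0 − rank ∂_1 = 6 − 5 = 1, and the invariant factors of ∂_1 are all 1, so H_0 = Z.
  H_1: rank ker ∂_1 − rank ∂_2 = (12 − 5) − 7 = 0, and the invariant factors of ∂_2 are all 1, so H_1 = 0.
  H_2: rank ker ∂_2 − rank ∂_3 = (8 − 7) − 0 = 1, and there is no ∂_3, so H_2 = Z.

As a check, the Euler characteristic is 6 − 12 + 8 = 2, which agrees with 1 − 0 + 1 = 2.
(K is a triangulation of the 2-sphere S^2.)

H_0 = Z,  H_1 = 0,  H_2 = Z.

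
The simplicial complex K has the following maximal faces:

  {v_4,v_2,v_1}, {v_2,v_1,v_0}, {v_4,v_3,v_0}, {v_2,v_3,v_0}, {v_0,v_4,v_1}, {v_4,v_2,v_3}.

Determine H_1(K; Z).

H_1 = 0.

Take the total order v_0 < v_1 < v_2 < v_3 < v_4 on the vertex set. Then K (dimension 2) consists of the simplices:

  0-simplices (5): [v_0], [v_1], [v_2], [v_3], [v_4]
  1-simplices (9): [v_0,v_1], [v_0,v_2], [v_0,v_3], [v_0,v_4], [v_1,v_2], [v_1,v_4], [v_2,v_3], [v_2,v_4], [v_3,v_4]
  2-simplices (6): [v_0,v_1,v_2], [v_0,v_1,v_4], [v_0,v_2,v_3], [v_0,v_3,v_4], [v_1,v_2,v_4], [v_2,v_3,v_4]

Hence C_0 ≅ Z^5, C_1 ≅ Z^9, C_2 ≅ Z^6.

Boundary ∂_1: C_1 → C_0 sends each edge [p,q] (with p < q) to q − p. For instance
  ∂[v_2,v_4] = [v_4] − [v_2].
The resulting 5×9 matrix has rank 4, and its Smith normal form has invariant factors (1,1,1,1).

∂_2: C_2 → C_1 maps a triangle to the signed sum of its edges. For instance
  ∂[v_0,v_2,v_3] = [v_2,v_3] − [v_0,v_3] + [v_0,v_2],
  ∂[v_1,v_2,v_4] = [v_2,v_4] − [v_1,v_4] + [v_1,v_2].
As a 9×6 matrix over Z this has rank 5, with invariant factors (1,1,1,1,1).

Reading off H_k = ker ∂_k / im ∂_{k+1}:

  H_1: rank ker ∂_1 − rank ∂_2 = (9 − 4) − 5 = 0, and the invariant factors of ∂_2 are all 1, so H_1 ≅ 0.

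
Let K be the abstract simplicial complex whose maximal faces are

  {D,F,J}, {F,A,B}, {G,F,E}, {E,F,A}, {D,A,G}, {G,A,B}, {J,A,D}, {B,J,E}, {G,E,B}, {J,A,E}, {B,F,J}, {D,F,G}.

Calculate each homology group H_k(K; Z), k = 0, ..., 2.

We work with the vertex ordering A < B < D < E < F < G < J. The simplices of K, each written with vertices in increasing order, are:

  0-simplices (7): A, B, D, E, F, G, J
  1-simplices (18): AB, AD, AE, AF, AG, AJ, BE, BF, BG, BJ, DF, DG, DJ, EF, EG, EJ, FG, FJ
  2-simplices (12): ABF, ABG, ADG, ADJ, AEF, AEJ, BEG, BEJ, BFJ, DFG, DFJ, EFG

Hence C_0 ≅ Z^7, C_1 ≅ Z^18, C_2 ≅ Z^12.

The boundary map ∂_1: C_1 → C_0 maps an edge to its endpoints' difference, ∂[p,q] = q − p. For instance
  ∂BE = E − B.
This gives a 7×18 integer matrix of rank 6; reducing to Smith normal form yields diagonal entries (1,1,1,1,1,1).

Boundary ∂_2: C_2 → C_1 maps a triangle to the signed sum of its edges. For instance
  ∂BFJ = FJ − BJ + BF,
  ∂ABG = BG − AG + AB.
As a 18×12 matrix over Z this has rank 12, with invariant factors (1,1,1,1,1,1,1,1,1,1,1,2).

Now H_k = ker ∂_k / im ∂_{k+1}, so:

  H_0: rank C_0 − rank ∂_1 = 7 − 6 = 1, and the invariant factors of ∂_1 are all 1, so H_0 = Z.
  H_1: rank ker ∂_1 − rank ∂_2 = (18 − 6) − 12 = 0, and ∂_2 has invariant factor 2 > 1, so H_1 = Z_2.
  H_2: rank ker ∂_2 − rank ∂_3 = (12 − 12) − 0 = 0, and there is no ∂_3, so H_2 = 0.

H_0 ≅ Z,  H_1 ≅ Z_2,  H_2 = 0.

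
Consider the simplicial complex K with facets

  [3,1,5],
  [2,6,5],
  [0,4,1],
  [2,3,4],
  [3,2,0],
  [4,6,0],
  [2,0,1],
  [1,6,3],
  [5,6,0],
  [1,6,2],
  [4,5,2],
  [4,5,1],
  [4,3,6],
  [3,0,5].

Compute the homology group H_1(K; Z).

H_1 = Z^2.

Fix the vertex order 0 < 1 < 2 < 3 < 4 < 5 < 6 and write every simplex with vertices in increasing order. Then dim K = 2 and the simplices of K are:

  0-simplices (7): [0], [1], [2], [3], [4], [5], [6]
  1-simplices (21): [0,1], [0,2], [0,3], [0,4], [0,5], [0,6], [1,2], [1,3], [1,4], [1,5], [1,6], [2,3], [2,4], [2,5], [2,6], [3,4], [3,5], [3,6], [4,5], [4,6], [5,6]
  2-simplices (14): [0,1,2], [0,1,4], [0,2,3], [0,3,5], [0,4,6], [0,5,6], [1,2,6], [1,3,5], [1,3,6], [1,4,5], [2,3,4], [2,4,5], [2,5,6], [3,4,6]

giving chain groups C_0 ≅ Z^7, C_1 ≅ Z^21, C_2 ≅ Z^14.

Boundary ∂_1: C_1 → C_0 sends each edge [p,q] (with p < q) to q − p. For instance
  ∂[3,5] = [5] − [3].
This gives a 7×21 integer matrix of rank 6; reducing to Smith normal form yields diagonal entries (1,1,1,1,1,1).

The boundary map ∂_2: C_2 → C_1 maps a triangle to the signed sum of its edges. For instance
  ∂[0,2,3] = [2,3] − [0,3] + [0,2],
  ∂[0,1,2] = [1,2] − [0,2] + [0,1].
The resulting 21×14 matrix has rank 13, and its Smith normal form has invariant factors (1,1,1,1,1,1,1,1,1,1,1,1,1).

Computing H_k = (kernel of ∂_k) / (image of ∂_{k+1}):

  H_1: rank ker ∂_1 − rank ∂_2 = (21 − 6) − 13 = 2, and the invariant factors of ∂_2 are all 1, so H_1 = Z^2.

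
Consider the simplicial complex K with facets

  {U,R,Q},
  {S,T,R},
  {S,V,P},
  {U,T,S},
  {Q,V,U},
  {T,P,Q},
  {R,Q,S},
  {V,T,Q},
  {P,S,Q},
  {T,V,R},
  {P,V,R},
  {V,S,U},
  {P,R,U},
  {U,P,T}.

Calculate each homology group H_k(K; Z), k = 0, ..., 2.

Fix the vertex order P < Q < R < S < T < U < V and write every simplex with vertices in increasing order. Then dim K = 2 and the simplices of K are:

  0-simplices (7): P, Q, R, S, T, U, V
  1-simplices (21): PQ, PR, PS, PT, PU, PV, QR, QS, QT, QU, QV, RS, RT, RU, RV, ST, SU, SV, TU, TV, UV
  2-simplices (14): PQS, PQT, PRU, PRV, PSV, PTU, QRS, QRU, QTV, QUV, RST, RTV, STU, SUV

giving chain groups C_0 ≅ Z^7, C_1 ≅ Z^21, C_2 ≅ Z^14.

The boundary map ∂_1: C_1 → C_0 maps an edge to its endpoints' difference, ∂[p,q] = q − p. For instance
  ∂QU = U − Q.
The 7×21 boundary matrix has rank 6 and Smith normal form diag(1,1,1,1,1,1).

∂_2: C_2 → C_1 maps a triangle to the signed sum of its edges. For instance
  ∂QTV = TV − QV + QT,
  ∂SUV = UV − SV + SU.
This gives a 21×14 integer matrix of rank 13; reducing to Smith normal form yields diagonal entries (1,1,1,1,1,1,1,1,1,1,1,1,1).

Now H_k = ker ∂_k / im ∂_{k+1}, so:

  H_0: rank C_0 − rank ∂_1 = 7 − 6 = 1, and the invariant factors of ∂_1 are all 1, so H_0 ≅ Z.
  H_1: rank ker ∂_1 − rank ∂_2 = (21 − 6) − 13 = 2, and the invariant factors of ∂_2 are all 1, so H_1 ≅ Z^2.
  H_2: rank ker ∂_2 − rank ∂_3 = (14 − 13) − 0 = 1, and there is no ∂_3, so H_2 ≅ Z.

H_0 ≅ Z,  H_1 ≅ Z^2,  H_2 ≅ Z.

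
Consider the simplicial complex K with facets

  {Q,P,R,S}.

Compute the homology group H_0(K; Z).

We work with the vertex ordering P < Q < R < S. The simplices of K, each written with vertices in increasing order, are:

  0-simplices (4): P, Q, R, S
  1-simplices (6): PQ, PR, PS, QR, QS, RS
  2-simplices (4): PQR, PQS, PRS, QRS
  3-simplices (1): PQRS

Hence C_0 ≅ Z^4, C_1 ≅ Z^6, C_2 ≅ Z^4, C_3 ≅ Z^1.

Boundary ∂_1: C_1 → C_0 maps an edge to its endpoints' difference, ∂[p,q] = q − p.
As a 4×6 matrix over Z this has rank 3, with invariant factors (1,1,1).

∂_2: C_2 → C_1 acts by ∂[p,q,r] = [q,r] − [p,r] + [p,q]. For instance
  ∂PRS = RS − PS + PR,
  ∂QRS = RS − QS + QR.
The 6×4 boundary matrix has rank 3 and Smith normal form diag(1,1,1).

The boundary map ∂_3: C_3 → C_2 sends each 3-simplex σ to the alternating sum Σ_i (−1)^i (σ with its i-th vertex removed). For instance
  ∂PQRS = QRS − PRS + PQS − PQR.
The resulting 4×1 matrix has rank 1, and its Smith normal form has invariant factors (1).

Now H_k = ker ∂_k / im ∂_{k+1}, so:

  H_0: rank C_0 − rank ∂_1 = 4 − 3 = 1, and the invariant factors of ∂_1 are all 1, so H_0 = Z.

(K is a triangulation of the 3-simplex.)

H_0 = Z.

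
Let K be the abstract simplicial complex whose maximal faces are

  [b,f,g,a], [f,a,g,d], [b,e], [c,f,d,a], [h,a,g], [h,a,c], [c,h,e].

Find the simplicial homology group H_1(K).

H_1 ≅ Z.

Order the vertices as a < b < c < d < e < f < g < h. Listing each simplex with vertices in this order, K has dimension 3 with simplices:

  0-simplices (8): a, b, c, d, e, f, g, h
  1-simplices (18): ab, ac, ad, af, ag, ah, be, bf, bg, cd, ce, cf, ch, df, dg, eh, fg, gh
  2-simplices (13): abf, abg, acd, acf, ach, adf, adg, afg, agh, bfg, cdf, ceh, dfg
  3-simplices (3): abfg, acdf, adfg

so the chain groups are C_0 ≅ Z^8, C_1 ≅ Z^18, C_2 ≅ Z^13, C_3 ≅ Z^3.

∂_1: C_1 → C_0 sends each edge [p,q] (with p < q) to q − p.
This gives a 8×18 integer matrix of rank 7; reducing to Smith normal form yields diagonal entries (1,1,1,1,1,1,1).

Boundary ∂_2: C_2 → C_1 acts by ∂[p,q,r] = [q,r] − [p,r] + [p,q]. For instance
  ∂abf = bf − af + ab,
  ∂abg = bg − ag + ab.
The resulting 18×13 matrix has rank 10, and its Smith normal form has invariant factors (1,1,1,1,1,1,1,1,1,1).

The boundary map ∂_3: C_3 → C_2 sends each 3-simplex σ to the alternating sum Σ_i (−1)^i (σ with its i-th vertex removed). For instance
  ∂abfg = bfg − afg + abg − abf,
  ∂adfg = dfg − afg + adg − adf.
The 13×3 boundary matrix has rank 3 and Smith normal form diag(1,1,1).

Reading off H_k = ker ∂_k / im ∂_{k+1}:

  H_1: rank ker ∂_1 − rank ∂_2 = (18 − 7) − 10 = 1, and the invariant factors of ∂_2 are all 1, so H_1 = Z.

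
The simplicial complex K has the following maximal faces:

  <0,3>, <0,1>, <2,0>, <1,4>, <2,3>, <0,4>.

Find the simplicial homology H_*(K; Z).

Order the vertices as 0 < 1 < 2 < 3 < 4. Listing each simplex with vertices in this order, K has dimension 1 with simplices:

  0-simplices (5): [0], [1], [2], [3], [4]
  1-simplices (6): [0,1], [0,2], [0,3], [0,4], [1,4], [2,3]

Hence C_0 ≅ Z^5, C_1 ≅ Z^6.

The boundary map ∂_1: C_1 → C_0 is given by ∂[p,q] = [q] − [p].
The 5×6 boundary matrix has rank 4 and Smith normal form diag(1,1,1,1).

Computing H_k = (kernel of ∂_k) / (image of ∂_{k+1}):

  H_0: rank C_0 − rank ∂_1 = 5 − 4 = 1, and the invariant factors of ∂_1 are all 1, so H_0 = Z.
  H_1: rank ker ∂_1 − rank ∂_2 = (6 − 4) − 0 = 2, and there is no ∂_2, so H_1 = Z^2.

(K is a triangulation of a wedge of 2 circles.)

H_0 = Z,  H_1 = Z^2.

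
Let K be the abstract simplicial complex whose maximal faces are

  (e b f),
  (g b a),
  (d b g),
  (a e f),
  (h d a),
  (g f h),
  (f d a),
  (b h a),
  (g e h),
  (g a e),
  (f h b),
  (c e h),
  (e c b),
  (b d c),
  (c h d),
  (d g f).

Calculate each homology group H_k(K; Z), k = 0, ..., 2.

H_0 = Z,  H_1 = Z^2,  H_2 = Z.

We work with the vertex ordering a < b < c < d < e < f < g < h. The simplices of K, each written with vertices in increasing order, are:

  0-simplices (8): a, b, c, d, e, f, g, h
  1-simplices (24): ab, ad, ae, af, ag, ah, bc, bd, be, bf, bg, bh, cd, ce, ch, df, dg, dh, ef, eg, eh, fg, fh, gh
  2-simplices (16): abg, abh, adf, adh, aef, aeg, bcd, bce, bdg, bef, bfh, cdh, ceh, dfg, egh, fgh

so the chain groups are C_0 ≅ Z^8, C_1 ≅ Z^24, C_2 ≅ Z^16.

∂_1: C_1 → C_0 maps an edge to its endpoints' difference, ∂[p,q] = q − p.
This gives a 8×24 integer matrix of rank 7; reducing to Smith normal form yields diagonal entries (1,1,1,1,1,1,1).

∂_2: C_2 → C_1 acts by ∂[p,q,r] = [q,r] − [p,r] + [p,q]. For instance
  ∂abg = bg − ag + ab,
  ∂bef = ef − bf + be.
As a 24×16 matrix over Z this has rank 15, with invariant factors (1,1,1,1,1,1,1,1,1,1,1,1,1,1,1).

Computing H_k = (kernel of ∂_k) / (image of ∂_{k+1}):

  H_0: rank C_0 − rank ∂_1 = 8 − 7 = 1, and the invariant factors of ∂_1 are all 1, so H_0 = Z.
  H_1: rank ker ∂_1 − rank ∂_2 = (24 − 7) − 15 = 2, and the invariant factors of ∂_2 are all 1, so H_1 = Z^2.
  H_2: rank ker ∂_2 − rank ∂_3 = (16 − 15) − 0 = 1, and there is no ∂_3, so H_2 = Z.

(K is a triangulation of the torus T^2.)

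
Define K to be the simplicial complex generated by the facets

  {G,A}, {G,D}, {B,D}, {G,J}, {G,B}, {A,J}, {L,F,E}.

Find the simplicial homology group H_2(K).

H_2 = 0.

Order the vertices as A < B < D < E < F < G < J < L. Listing each simplex with vertices in this order, K has dimension 2 with simplices:

  0-simplices (8): A, B, D, E, F, G, J, L
  1-simplices (9): AG, AJ, BD, BG, DG, EF, EL, FL, GJ
  2-simplices (1): EFL

so the chain groups are C_0 ≅ Z^8, C_1 ≅ Z^9, C_2 ≅ Z^1.

∂_1: C_1 → C_0 is given by ∂[p,q] = [q] − [p].
As a 8×9 matrix over Z this has rank 6, with invariant factors (1,1,1,1,1,1).

Boundary ∂_2: C_2 → C_1 acts by ∂[p,q,r] = [q,r] − [p,r] + [p,q]. For instance
  ∂EFL = FL − EL + EF.
This gives a 9×1 integer matrix of rank 1; reducing to Smith normal form yields diagonal entries (1).

Now H_k = ker ∂_k / im ∂_{k+1}, so:

  H_2: rank ker ∂_2 − rank ∂_3 = (1 − 1) − 0 = 0, and there is no ∂_3, so H_2 ≅ 0.

(K is a triangulation of the disjoint union of a wedge of 2 circles and the 2-simplex.)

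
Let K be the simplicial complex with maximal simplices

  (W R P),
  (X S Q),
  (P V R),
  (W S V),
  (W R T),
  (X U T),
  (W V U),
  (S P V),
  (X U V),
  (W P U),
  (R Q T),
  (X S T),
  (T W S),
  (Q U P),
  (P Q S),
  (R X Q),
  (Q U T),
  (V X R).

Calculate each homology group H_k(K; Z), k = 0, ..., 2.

Order the vertices as P < Q < R < S < T < U < V < W < X. Listing each simplex with vertices in this order, K has dimension 2 with simplices:

  0-simplices (9): P, Q, R, S, T, U, V, W, X
  1-simplices (27): PQ, PR, PS, PU, PV, PW, QR, QS, QT, QU, QX, RT, RV, RW, RX, ST, SV, SW, SX, TU, TW, TX, UV, UW, UX, VW, VX
  2-simplices (18): PQS, PQU, PRV, PRW, PSV, PUW, QRT, QRX, QSX, QTU, RTW, RVX, STW, STX, SVW, TUX, UVW, UVX

Hence C_0 ≅ Z^9, C_1 ≅ Z^27, C_2 ≅ Z^18.

Boundary ∂_1: C_1 → C_0 sends each edge [p,q] (with p < q) to q − p. For instance
  ∂RX = X − R.
The 9×27 boundary matrix has rank 8 and Smith normal form diag(1,1,1,1,1,1,1,1).

Boundary ∂_2: C_2 → C_1 maps a triangle to the signed sum of its edges. For instance
  ∂UVW = VW − UW + UV,
  ∂PRW = RW − PW + PR.
As a 27×18 matrix over Z this has rank 18, with invariant factors (1,1,1,1,1,1,1,1,1,1,1,1,1,1,1,1,1,2).

Computing H_k = (kernel of ∂_k) / (image of ∂_{k+1}):

  H_0: rank C_0 − rank ∂_1 = 9 − 8 = 1, and the invariant factors of ∂_1 are all 1, so H_0 ≅ Z.
  H_1: rank ker ∂_1 − rank ∂_2 = (27 − 8) − 18 = 1, and ∂_2 has invariant factor 2 > 1, so H_1 ≅ Z ⊕ Z/2.
  H_2: rank ker ∂_2 − rank ∂_3 = (18 − 18) − 0 = 0, and there is no ∂_3, so H_2 ≅ 0.

As a check, the Euler characteristic is 9 − 27 + 18 = 0, which agrees with 1 − 1 + 0 = 0.

H_0 ≅ Z,  H_1 ≅ Z ⊕ Z/2,  H_2 = 0.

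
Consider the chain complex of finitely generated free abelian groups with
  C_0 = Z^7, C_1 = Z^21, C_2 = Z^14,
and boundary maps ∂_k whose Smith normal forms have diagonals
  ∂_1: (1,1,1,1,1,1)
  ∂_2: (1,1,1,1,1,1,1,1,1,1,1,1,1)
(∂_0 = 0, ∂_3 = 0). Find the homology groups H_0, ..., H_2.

H_0: b_0 = 7 − 0 − 6 = 1; torsion from ∂_1 factors > 1: none. So H_0 = Z.
H_1: b_1 = 21 − 6 − 13 = 2; torsion from ∂_2 factors > 1: none. So H_1 = Z^2.
H_2: b_2 = 14 − 13 − 0 = 1; torsion from ∂_3 factors > 1: none. So H_2 = Z.

H_0 = Z,  H_1 = Z^2,  H_2 = Z.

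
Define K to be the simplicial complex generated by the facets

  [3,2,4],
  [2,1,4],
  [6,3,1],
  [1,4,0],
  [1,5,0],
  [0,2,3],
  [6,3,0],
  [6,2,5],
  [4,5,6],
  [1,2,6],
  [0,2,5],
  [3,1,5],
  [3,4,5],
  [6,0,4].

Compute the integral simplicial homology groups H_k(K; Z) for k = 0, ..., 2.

H_0 = Z,  H_1 = Z^2,  H_2 = Z.

Order the vertices as 0 < 1 < 2 < 3 < 4 < 5 < 6. Listing each simplex with vertices in this order, K has dimension 2 with simplices:

  0-simplices (7): [0], [1], [2], [3], [4], [5], [6]
  1-simplices (21): [0,1], [0,2], [0,3], [0,4], [0,5], [0,6], [1,2], [1,3], [1,4], [1,5], [1,6], [2,3], [2,4], [2,5], [2,6], [3,4], [3,5], [3,6], [4,5], [4,6], [5,6]
  2-simplices (14): [0,1,4], [0,1,5], [0,2,3], [0,2,5], [0,3,6], [0,4,6], [1,2,4], [1,2,6], [1,3,5], [1,3,6], [2,3,4], [2,5,6], [3,4,5], [4,5,6]

so the chain groups are C_0 ≅ Z^7, C_1 ≅ Z^21, C_2 ≅ Z^14.

∂_1: C_1 → C_0 maps an edge to its endpoints' difference, ∂[p,q] = q − p. For instance
  ∂[1,5] = [5] − [1].
The resulting 7×21 matrix has rank 6, and its Smith normal form has invariant factors (1,1,1,1,1,1).

Boundary ∂_2: C_2 → C_1 acts by ∂[p,q,r] = [q,r] − [p,r] + [p,q]. For instance
  ∂[0,2,5] = [2,5] − [0,5] + [0,2],
  ∂[0,4,6] = [4,6] − [0,6] + [0,4].
This gives a 21×14 integer matrix of rank 13; reducing to Smith normal form yields diagonal entries (1,1,1,1,1,1,1,1,1,1,1,1,1).

Reading off H_k = ker ∂_k / im ∂_{k+1}:

  H_0: rank C_0 − rank ∂_1 = 7 − 6 = 1, and the invariant factors of ∂_1 are all 1, so H_0 = Z.
  H_1: rank ker ∂_1 − rank ∂_2 = (21 − 6) − 13 = 2, and the invariant factors of ∂_2 are all 1, so H_1 = Z^2.
  H_2: rank ker ∂_2 − rank ∂_3 = (14 − 13) − 0 = 1, and there is no ∂_3, so H_2 = Z.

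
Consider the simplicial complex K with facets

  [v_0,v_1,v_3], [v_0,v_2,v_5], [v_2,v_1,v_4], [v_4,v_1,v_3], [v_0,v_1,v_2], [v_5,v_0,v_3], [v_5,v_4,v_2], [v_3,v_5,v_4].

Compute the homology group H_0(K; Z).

Take the total order v_0 < v_1 < v_2 < v_3 < v_4 < v_5 on the vertex set. Then K (dimension 2) consists of the simplices:

  0-simplices (6): [v_0], [v_1], [v_2], [v_3], [v_4], [v_5]
  1-simplices (12): [v_0,v_1], [v_0,v_2], [v_0,v_3], [v_0,v_5], [v_1,v_2], [v_1,v_3], [v_1,v_4], [v_2,v_4], [v_2,v_5], [v_3,v_4], [v_3,v_5], [v_4,v_5]
  2-simplices (8): [v_0,v_1,v_2], [v_0,v_1,v_3], [v_0,v_2,v_5], [v_0,v_3,v_5], [v_1,v_2,v_4], [v_1,v_3,v_4], [v_2,v_4,v_5], [v_3,v_4,v_5]

Hence C_0 ≅ Z^6, C_1 ≅ Z^12, C_2 ≅ Z^8.

Boundary ∂_1: C_1 → C_0 is given by ∂[p,q] = [q] − [p].
This gives a 6×12 integer matrix of rank 5; reducing to Smith normal form yields diagonal entries (1,1,1,1,1).

Boundary ∂_2: C_2 → C_1 acts by ∂[p,q,r] = [q,r] − [p,r] + [p,q]. For instance
  ∂[v_1,v_2,v_4] = [v_2,v_4] − [v_1,v_4] + [v_1,v_2],
  ∂[v_0,v_2,v_5] = [v_2,v_5] − [v_0,v_5] + [v_0,v_2].
This gives a 12×8 integer matrix of rank 7; reducing to Smith normal form yields diagonal entries (1,1,1,1,1,1,1).

Reading off H_k = ker ∂_k / im ∂_{k+1}:

  H_0: rank C_0 − rank ∂_1 = 6 − 5 = 1, and the invariant factors of ∂_1 are all 1, so H_0 = Z.

(K is a triangulation of the 2-sphere S^2.)

H_0 = Z.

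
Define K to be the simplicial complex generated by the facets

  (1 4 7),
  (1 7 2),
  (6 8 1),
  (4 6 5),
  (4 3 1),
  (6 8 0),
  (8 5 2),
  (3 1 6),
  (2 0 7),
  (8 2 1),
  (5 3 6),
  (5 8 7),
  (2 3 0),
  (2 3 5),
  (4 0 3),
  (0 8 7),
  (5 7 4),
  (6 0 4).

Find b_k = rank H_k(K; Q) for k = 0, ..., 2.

Order the vertices as 0 < 1 < 2 < 3 < 4 < 5 < 6 < 7 < 8. Listing each simplex with vertices in this order, K has dimension 2 with simplices:

  0-simplices (9): [0], [1], [2], [3], [4], [5], [6], [7], [8]
  1-simplices (27): (27 of them)
  2-simplices (18): [0,2,3], [0,2,7], [0,3,4], [0,4,6], [0,6,8], [0,7,8], [1,2,7], [1,2,8], [1,3,4], [1,3,6], [1,4,7], [1,6,8], [2,3,5], [2,5,8], [3,5,6], [4,5,6], [4,5,7], [5,7,8]

Hence C_0 ≅ Z^9, C_1 ≅ Z^27, C_2 ≅ Z^18.

Boundary ∂_1: C_1 → C_0 maps an edge to its endpoints' difference, ∂[p,q] = q − p. For instance
  ∂[1,6] = [6] − [1].
As a 9×27 matrix over Z this has rank 8, with invariant factors (1,1,1,1,1,1,1,1).

The boundary map ∂_2: C_2 → C_1 sends each 2-simplex [p,q,r] to [q,r] − [p,r] + [p,q]. For instance
  ∂[4,5,7] = [5,7] − [4,7] + [4,5],
  ∂[3,5,6] = [5,6] − [3,6] + [3,5].
The resulting 27×18 matrix has rank 18, and its Smith normal form has invariant factors (1,1,1,1,1,1,1,1,1,1,1,1,1,1,1,1,1,2).

Reading off H_k = ker ∂_k / im ∂_{k+1}:

  H_0: rank C_0 − rank ∂_1 = 9 − 8 = 1, and the invariant factors of ∂_1 are all 1, so H_0 = Z.
  H_1: rank ker ∂_1 − rank ∂_2 = (27 − 8) − 18 = 1, and ∂_2 has invariant factor 2 > 1, so H_1 = Z ⊕ Z/2Z.
  H_2: rank ker ∂_2 − rank ∂_3 = (18 − 18) − 0 = 0, and there is no ∂_3, so H_2 = 0.

As a check, the Euler characteristic is 9 − 27 + 18 = 0, which agrees with 1 − 1 + 0 = 0.
(K is a triangulation of the Klein bottle.)

Hence the Betti numbers are b_0 = 1, b_1 = 1, b_2 = 0.

b_0 = 1, b_1 = 1, b_2 = 0.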